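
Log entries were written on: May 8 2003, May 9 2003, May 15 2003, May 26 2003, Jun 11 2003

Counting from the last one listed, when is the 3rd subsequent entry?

Aug 28 2003

The spacing grows by 5 each time: 1, 6, 11, 16 days.
Next gap: 21 days. Jun 11 2003 + 21 days = Jul 2 2003.
Next gap: 26 days. Jul 2 2003 + 26 days = Jul 28 2003.
Next gap: 31 days. Jul 28 2003 + 31 days = Aug 28 2003.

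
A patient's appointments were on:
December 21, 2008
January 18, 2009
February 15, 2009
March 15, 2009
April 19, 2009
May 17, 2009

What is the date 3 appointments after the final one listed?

August 16, 2009

These are Sundays at 28- or 35-day spacing (28, 28, 28, 35, 28).
The pattern: 3rd Sunday of the month.
3rd Sunday of June 2009: June 21, 2009.
3rd Sunday of July 2009: July 19, 2009.
August 2009 — 3rd Sunday is August 16, 2009.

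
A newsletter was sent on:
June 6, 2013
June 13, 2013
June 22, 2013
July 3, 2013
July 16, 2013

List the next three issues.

The spacing grows by 2 each time: 7, 9, 11, 13 days.
Next gap: 15 days. July 16, 2013 + 15 days = July 31, 2013.
Next gap: 17 days. July 31, 2013 + 17 days = August 17, 2013.
Next gap: 19 days. August 17, 2013 + 19 days = September 5, 2013.

July 31, 2013; August 17, 2013; September 5, 2013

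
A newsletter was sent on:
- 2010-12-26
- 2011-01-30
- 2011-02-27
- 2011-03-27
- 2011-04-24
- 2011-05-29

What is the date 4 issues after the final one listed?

These are Sundays with 35, 28, 28, 28, 35-day gaps.
Each is the final Sunday of its month — 2011-01-30 is past the 28th, so '4th Sunday' doesn't fit.
June 2011 ends with Sunday 2011-06-26.
Last Sunday of July 2011: 2011-07-31.
Last Sunday of August 2011: 2011-08-28.
September 2011 ends with Sunday 2011-09-25.

2011-09-25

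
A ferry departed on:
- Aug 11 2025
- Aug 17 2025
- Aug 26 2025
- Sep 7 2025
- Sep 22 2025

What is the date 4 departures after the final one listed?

Intervals are 6, 9, 12, 15 days — an arithmetic progression with common difference 3.
Next gap: 18 days. Sep 22 2025 + 18 days = Oct 10 2025.
Next gap: 21 days. Oct 10 2025 + 21 days = Oct 31 2025.
Next gap: 24 days. Oct 31 2025 + 24 days = Nov 24 2025.
Next gap: 27 days. Nov 24 2025 + 27 days = Dec 21 2025.

Dec 21 2025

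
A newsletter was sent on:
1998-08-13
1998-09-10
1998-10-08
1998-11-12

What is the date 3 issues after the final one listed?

These are Thursdays at 28- or 35-day spacing (28, 28, 35).
The pattern: 2nd Thursday of the month.
December 1998 — 2nd Thursday is 1998-12-10.
January 1999 — 2nd Thursday is 1999-01-14.
February 1999 — 2nd Thursday is 1999-02-11.

1999-02-11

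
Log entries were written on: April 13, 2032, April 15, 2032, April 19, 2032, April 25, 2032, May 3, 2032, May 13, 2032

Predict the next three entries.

The spacing grows by 2 each time: 2, 4, 6, 8, 10 days.
Next gap: 12 days. May 13, 2032 + 12 days = May 25, 2032.
Next gap: 14 days. May 25, 2032 + 14 days = June 8, 2032.
Next gap: 16 days. June 8, 2032 + 16 days = June 24, 2032.

May 25, 2032; June 8, 2032; June 24, 2032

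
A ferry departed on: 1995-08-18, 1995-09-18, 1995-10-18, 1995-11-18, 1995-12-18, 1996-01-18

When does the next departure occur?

The day-of-month is always 18 (31, 30, 31, 30, 31 days between events).
So this recurs on the 18th of each month.
Next: February 1996 → 1996-02-18.

1996-02-18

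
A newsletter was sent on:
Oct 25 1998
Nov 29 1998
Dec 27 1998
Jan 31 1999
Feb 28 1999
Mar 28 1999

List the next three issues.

Apr 25 1999, May 30 1999, Jun 27 1999

These are Sundays with 35, 28, 35, 28, 28-day gaps.
Each is the final Sunday of its month — Nov 29 1998 is past the 28th, so '4th Sunday' doesn't fit.
Last Sunday of April 1999: Apr 25 1999.
Last Sunday of May 1999: May 30 1999.
June 1999 ends with Sunday Jun 27 1999.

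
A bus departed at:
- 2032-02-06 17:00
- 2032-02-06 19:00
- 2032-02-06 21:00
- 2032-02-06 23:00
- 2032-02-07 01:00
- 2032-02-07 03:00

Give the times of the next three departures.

Gaps: 2, 2, 2, 2, 2 hours — each event is 2 hours after the previous one.
2032-02-07 03:00 + 2 h = 2032-02-07 05:00.
2032-02-07 05:00 + 2 h = 2032-02-07 07:00.
2032-02-07 07:00 + 2 h = 2032-02-07 09:00.

2032-02-07 05:00, 2032-02-07 07:00, 2032-02-07 09:00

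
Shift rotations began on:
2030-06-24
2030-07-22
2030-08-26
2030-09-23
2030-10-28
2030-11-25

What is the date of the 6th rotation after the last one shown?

2031-05-26

Gaps: 28, 35, 28, 35, 28 days — a mix of 28 and 35. Every date is a Monday.
Each is the 4th Monday of its month.
4th Monday of December 2030: 2030-12-23.
4th Monday of January 2031: 2031-01-27.
4th Monday of February 2031: 2031-02-24.
4th Monday of March 2031: 2031-03-24.
4th Monday of April 2031: 2031-04-28.
4th Monday of May 2031: 2031-05-26.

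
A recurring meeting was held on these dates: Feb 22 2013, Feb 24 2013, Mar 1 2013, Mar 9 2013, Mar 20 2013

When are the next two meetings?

Apr 3 2013, Apr 20 2013

Gaps: 2, 5, 8, 11 days — each gap is 3 larger than the previous one.
Next gap: 14 days. Mar 20 2013 + 14 days = Apr 3 2013.
Next gap: 17 days. Apr 3 2013 + 17 days = Apr 20 2013.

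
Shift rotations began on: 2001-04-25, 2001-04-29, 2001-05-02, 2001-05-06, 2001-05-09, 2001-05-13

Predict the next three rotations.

The gap pattern 4, 3, 4, 3, 4 repeats every 2 events.
These are the Wednesdays and Sundays of each week.
Next Wednesday: 2001-05-16.
The following Sunday is 2001-05-20.
Next Wednesday: 2001-05-23.

2001-05-16, 2001-05-20, 2001-05-23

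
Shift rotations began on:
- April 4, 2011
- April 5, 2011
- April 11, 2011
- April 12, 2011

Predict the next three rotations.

Gaps: 1, 6, 1 days — not constant, but cyclic with period 2.
The events fall on every Monday and Tuesday.
Next Monday: April 18, 2011.
The following Tuesday is April 19, 2011.
The following Monday is April 25, 2011.

April 18, 2011; April 19, 2011; April 25, 2011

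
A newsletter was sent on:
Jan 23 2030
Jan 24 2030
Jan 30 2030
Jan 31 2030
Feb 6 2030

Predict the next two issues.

Every event lands on a Wednesday or Thursday (gaps cycle 1, 6, 1, 6).
So the schedule is: every Wednesday and Thursday.
Next Thursday: Feb 7 2030.
Next Wednesday: Feb 13 2030.

Feb 7 2030, Feb 13 2030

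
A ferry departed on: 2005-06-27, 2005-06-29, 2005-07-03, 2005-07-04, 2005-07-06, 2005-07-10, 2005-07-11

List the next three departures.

Gaps: 2, 4, 1, 2, 4, 1 days — not constant, but cyclic with period 3.
The events fall on every Monday, Wednesday and Sunday.
The following Wednesday is 2005-07-13.
Next Sunday: 2005-07-17.
Next Monday: 2005-07-18.

2005-07-13, 2005-07-17, 2005-07-18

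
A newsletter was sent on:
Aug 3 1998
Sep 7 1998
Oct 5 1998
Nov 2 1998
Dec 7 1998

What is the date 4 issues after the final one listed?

Gaps: 35, 28, 28, 35 days — a mix of 28 and 35. Every date is a Monday.
Each is the 1st Monday of its month.
January 1999 — 1st Monday is Jan 4 1999.
1st Monday of February 1999: Feb 1 1999.
1st Monday of March 1999: Mar 1 1999.
1st Monday of April 1999: Apr 5 1999.

Apr 5 1999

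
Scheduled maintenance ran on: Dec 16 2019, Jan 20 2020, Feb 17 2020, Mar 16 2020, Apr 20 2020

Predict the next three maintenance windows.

May 18 2020, Jun 15 2020, Jul 20 2020

Gaps: 35, 28, 28, 35 days — a mix of 28 and 35. Every date is a Monday.
Each is the 3rd Monday of its month.
May 2020 — 3rd Monday is May 18 2020.
June 2020 — 3rd Monday is Jun 15 2020.
July 2020 — 3rd Monday is Jul 20 2020.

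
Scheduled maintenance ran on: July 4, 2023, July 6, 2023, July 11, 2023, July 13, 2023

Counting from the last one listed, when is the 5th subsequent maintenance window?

Every event lands on a Tuesday or Thursday (gaps cycle 2, 5, 2).
So the schedule is: every Tuesday and Thursday.
The following Tuesday is July 18, 2023.
The following Thursday is July 20, 2023.
Next Tuesday: July 25, 2023.
The following Thursday is July 27, 2023.
Next Tuesday: August 1, 2023.

August 1, 2023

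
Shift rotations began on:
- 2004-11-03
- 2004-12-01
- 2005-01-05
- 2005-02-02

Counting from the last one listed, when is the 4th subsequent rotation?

These are Wednesdays at 28- or 35-day spacing (28, 35, 28).
The pattern: 1st Wednesday of the month.
1st Wednesday of March 2005: 2005-03-02.
1st Wednesday of April 2005: 2005-04-06.
1st Wednesday of May 2005: 2005-05-04.
1st Wednesday of June 2005: 2005-06-01.

2005-06-01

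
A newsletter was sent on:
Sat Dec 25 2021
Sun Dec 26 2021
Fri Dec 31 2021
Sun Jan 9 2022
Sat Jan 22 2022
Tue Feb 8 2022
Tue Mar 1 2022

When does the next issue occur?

Sat Mar 26 2022

Gaps: 1, 5, 9, 13, 17, 21 days — each gap is 4 larger than the previous one.
Next gap: 25 days. Tue Mar 1 2022 + 25 days = Sat Mar 26 2022.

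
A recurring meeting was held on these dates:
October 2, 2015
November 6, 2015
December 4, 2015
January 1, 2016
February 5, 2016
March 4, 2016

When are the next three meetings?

April 1, 2016; May 6, 2016; June 3, 2016

These are Fridays at 28- or 35-day spacing (35, 28, 28, 35, 28).
The pattern: 1st Friday of the month.
April 2016 — 1st Friday is April 1, 2016.
May 2016 — 1st Friday is May 6, 2016.
June 2016 — 1st Friday is June 3, 2016.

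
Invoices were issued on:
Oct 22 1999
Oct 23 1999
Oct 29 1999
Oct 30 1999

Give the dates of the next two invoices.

Gaps: 1, 6, 1 days — not constant, but cyclic with period 2.
The events fall on every Friday and Saturday.
Next Friday: Nov 5 1999.
The following Saturday is Nov 6 1999.

Nov 5 1999, Nov 6 1999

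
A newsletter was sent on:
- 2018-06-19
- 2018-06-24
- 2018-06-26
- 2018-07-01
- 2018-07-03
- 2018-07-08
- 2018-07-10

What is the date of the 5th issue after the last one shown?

Gaps: 5, 2, 5, 2, 5, 2 days — not constant, but cyclic with period 2.
The events fall on every Tuesday and Sunday.
The following Sunday is 2018-07-15.
Next Tuesday: 2018-07-17.
Next Sunday: 2018-07-22.
The following Tuesday is 2018-07-24.
The following Sunday is 2018-07-29.

2018-07-29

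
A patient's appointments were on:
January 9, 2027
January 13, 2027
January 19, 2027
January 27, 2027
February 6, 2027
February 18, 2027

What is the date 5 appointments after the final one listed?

Gaps: 4, 6, 8, 10, 12 days — each gap is 2 larger than the previous one.
Next gap: 14 days. February 18, 2027 + 14 days = March 4, 2027.
Next gap: 16 days. March 4, 2027 + 16 days = March 20, 2027.
Next gap: 18 days. March 20, 2027 + 18 days = April 7, 2027.
Next gap: 20 days. April 7, 2027 + 20 days = April 27, 2027.
Next gap: 22 days. April 27, 2027 + 22 days = May 19, 2027.

May 19, 2027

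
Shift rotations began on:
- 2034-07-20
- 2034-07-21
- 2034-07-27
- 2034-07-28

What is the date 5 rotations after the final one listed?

Gaps: 1, 6, 1 days — not constant, but cyclic with period 2.
The events fall on every Thursday and Friday.
The following Thursday is 2034-08-03.
The following Friday is 2034-08-04.
The following Thursday is 2034-08-10.
The following Friday is 2034-08-11.
Next Thursday: 2034-08-17.

2034-08-17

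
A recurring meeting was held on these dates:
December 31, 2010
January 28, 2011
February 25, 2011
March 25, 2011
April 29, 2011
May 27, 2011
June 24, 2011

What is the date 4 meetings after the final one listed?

October 28, 2011

These are Fridays with 28, 28, 28, 35, 28, 28-day gaps.
Each is the final Friday of its month — December 31, 2010 is past the 28th, so '4th Friday' doesn't fit.
Last Friday of July 2011: July 29, 2011.
August 2011 ends with Friday August 26, 2011.
Last Friday of September 2011: September 30, 2011.
Last Friday of October 2011: October 28, 2011.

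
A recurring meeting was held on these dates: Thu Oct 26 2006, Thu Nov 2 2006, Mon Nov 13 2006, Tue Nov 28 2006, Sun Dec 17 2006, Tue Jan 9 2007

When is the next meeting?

Gaps: 7, 11, 15, 19, 23 days — each gap is 4 larger than the previous one.
Next gap: 27 days. Tue Jan 9 2007 + 27 days = Mon Feb 5 2007.

Mon Feb 5 2007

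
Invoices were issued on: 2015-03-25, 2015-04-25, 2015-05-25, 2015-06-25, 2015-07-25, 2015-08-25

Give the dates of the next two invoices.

2015-09-25, 2015-10-25

The day-of-month is always 25 (31, 30, 31, 30, 31 days between events).
So this recurs on the 25th of each month.
September 2015: 2015-09-25.
October 2015: 2015-10-25.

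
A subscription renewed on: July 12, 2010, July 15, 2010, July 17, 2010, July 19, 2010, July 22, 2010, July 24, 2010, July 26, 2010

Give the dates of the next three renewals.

July 29, 2010; July 31, 2010; August 2, 2010

Gaps: 3, 2, 2, 3, 2, 2 days — not constant, but cyclic with period 3.
The events fall on every Monday, Thursday and Saturday.
The following Thursday is July 29, 2010.
Next Saturday: July 31, 2010.
The following Monday is August 2, 2010.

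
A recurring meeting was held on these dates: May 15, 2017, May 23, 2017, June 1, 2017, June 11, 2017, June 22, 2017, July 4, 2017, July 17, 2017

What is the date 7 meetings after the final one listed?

November 13, 2017

Intervals are 8, 9, 10, 11, 12, 13 days — an arithmetic progression with common difference 1.
Next gap: 14 days. July 17, 2017 + 14 days = July 31, 2017.
Next gap: 15 days. July 31, 2017 + 15 days = August 15, 2017.
Next gap: 16 days. August 15, 2017 + 16 days = August 31, 2017.
Next gap: 17 days. August 31, 2017 + 17 days = September 17, 2017.
Next gap: 18 days. September 17, 2017 + 18 days = October 5, 2017.
Next gap: 19 days. October 5, 2017 + 19 days = October 24, 2017.
Next gap: 20 days. October 24, 2017 + 20 days = November 13, 2017.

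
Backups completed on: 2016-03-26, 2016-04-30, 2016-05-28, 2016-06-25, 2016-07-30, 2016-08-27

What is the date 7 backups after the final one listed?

All Saturdays; the gaps (35, 28, 28, 35, 28) vary with month length.
This is the last Saturday of each month.
Last Saturday of September 2016: 2016-09-24.
Last Saturday of October 2016: 2016-10-29.
Last Saturday of November 2016: 2016-11-26.
Last Saturday of December 2016: 2016-12-31.
January 2017 ends with Saturday 2017-01-28.
Last Saturday of February 2017: 2017-02-25.
March 2017 ends with Saturday 2017-03-25.

2017-03-25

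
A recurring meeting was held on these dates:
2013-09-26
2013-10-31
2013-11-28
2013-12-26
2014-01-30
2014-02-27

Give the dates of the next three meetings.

All Thursdays; the gaps (35, 28, 28, 35, 28) vary with month length.
This is the last Thursday of each month.
Last Thursday of March 2014: 2014-03-27.
Last Thursday of April 2014: 2014-04-24.
Last Thursday of May 2014: 2014-05-29.

2014-03-27, 2014-04-24, 2014-05-29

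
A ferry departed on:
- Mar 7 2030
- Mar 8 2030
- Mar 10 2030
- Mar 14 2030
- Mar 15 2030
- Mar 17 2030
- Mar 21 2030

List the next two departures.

Every event lands on a Thursday or Friday or Sunday (gaps cycle 1, 2, 4, 1, 2, 4).
So the schedule is: every Thursday, Friday and Sunday.
The following Friday is Mar 22 2030.
Next Sunday: Mar 24 2030.

Mar 22 2030, Mar 24 2030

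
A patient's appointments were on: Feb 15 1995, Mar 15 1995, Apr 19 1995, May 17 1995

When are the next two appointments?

These are Wednesdays at 28- or 35-day spacing (28, 35, 28).
The pattern: 3rd Wednesday of the month.
June 1995 — 3rd Wednesday is Jun 21 1995.
3rd Wednesday of July 1995: Jul 19 1995.

Jun 21 1995, Jul 19 1995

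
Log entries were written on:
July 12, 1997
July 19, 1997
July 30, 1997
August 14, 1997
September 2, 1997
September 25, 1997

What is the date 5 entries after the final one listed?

Gaps: 7, 11, 15, 19, 23 days — each gap is 4 larger than the previous one.
Next gap: 27 days. September 25, 1997 + 27 days = October 22, 1997.
Next gap: 31 days. October 22, 1997 + 31 days = November 22, 1997.
Next gap: 35 days. November 22, 1997 + 35 days = December 27, 1997.
Next gap: 39 days. December 27, 1997 + 39 days = February 4, 1998.
Next gap: 43 days. February 4, 1998 + 43 days = March 19, 1998.

March 19, 1998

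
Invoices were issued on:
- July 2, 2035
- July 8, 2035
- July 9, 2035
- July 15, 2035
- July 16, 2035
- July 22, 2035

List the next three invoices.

Gaps: 6, 1, 6, 1, 6 days — not constant, but cyclic with period 2.
The events fall on every Monday and Sunday.
The following Monday is July 23, 2035.
Next Sunday: July 29, 2035.
The following Monday is July 30, 2035.

July 23, 2035; July 29, 2035; July 30, 2035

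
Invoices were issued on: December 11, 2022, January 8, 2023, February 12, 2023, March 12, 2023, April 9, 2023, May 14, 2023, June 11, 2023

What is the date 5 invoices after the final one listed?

November 12, 2023

All dates are Sundays, 28, 35, 28, 28, 35, 28 days apart.
Specifically, the 2nd Sunday of each month.
July 2023 — 2nd Sunday is July 9, 2023.
2nd Sunday of August 2023: August 13, 2023.
September 2023 — 2nd Sunday is September 10, 2023.
October 2023 — 2nd Sunday is October 8, 2023.
2nd Sunday of November 2023: November 12, 2023.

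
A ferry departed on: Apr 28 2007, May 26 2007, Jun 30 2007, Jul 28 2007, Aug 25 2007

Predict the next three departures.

Sep 29 2007, Oct 27 2007, Nov 24 2007

All Saturdays; the gaps (28, 35, 28, 28) vary with month length.
This is the last Saturday of each month.
Last Saturday of September 2007: Sep 29 2007.
Last Saturday of October 2007: Oct 27 2007.
November 2007 ends with Saturday Nov 24 2007.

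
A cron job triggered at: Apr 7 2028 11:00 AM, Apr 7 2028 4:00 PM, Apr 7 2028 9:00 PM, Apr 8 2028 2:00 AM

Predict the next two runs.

Spacing: 5, 5, 5 h — constant 5 h.
Apr 8 2028 2:00 AM + 5 h = Apr 8 2028 7:00 AM.
Apr 8 2028 7:00 AM + 5 h = Apr 8 2028 12:00 PM.

Apr 8 2028 7:00 AM, Apr 8 2028 12:00 PM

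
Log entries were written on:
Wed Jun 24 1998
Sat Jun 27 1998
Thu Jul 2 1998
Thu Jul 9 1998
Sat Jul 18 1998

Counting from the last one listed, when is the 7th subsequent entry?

The spacing grows by 2 each time: 3, 5, 7, 9 days.
Next gap: 11 days. Sat Jul 18 1998 + 11 days = Wed Jul 29 1998.
Next gap: 13 days. Wed Jul 29 1998 + 13 days = Tue Aug 11 1998.
Next gap: 15 days. Tue Aug 11 1998 + 15 days = Wed Aug 26 1998.
Next gap: 17 days. Wed Aug 26 1998 + 17 days = Sat Sep 12 1998.
Next gap: 19 days. Sat Sep 12 1998 + 19 days = Thu Oct 1 1998.
Next gap: 21 days. Thu Oct 1 1998 + 21 days = Thu Oct 22 1998.
Next gap: 23 days. Thu Oct 22 1998 + 23 days = Sat Nov 14 1998.

Sat Nov 14 1998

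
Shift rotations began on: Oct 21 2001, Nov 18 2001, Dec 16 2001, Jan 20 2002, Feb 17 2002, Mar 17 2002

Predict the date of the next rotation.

Apr 21 2002

Gaps: 28, 28, 35, 28, 28 days — a mix of 28 and 35. Every date is a Sunday.
Each is the 3rd Sunday of its month.
3rd Sunday of April 2002: Apr 21 2002.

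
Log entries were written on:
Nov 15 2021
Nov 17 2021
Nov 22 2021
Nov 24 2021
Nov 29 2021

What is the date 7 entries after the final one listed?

Dec 22 2021

Every event lands on a Monday or Wednesday (gaps cycle 2, 5, 2, 5).
So the schedule is: every Monday and Wednesday.
The following Wednesday is Dec 1 2021.
The following Monday is Dec 6 2021.
The following Wednesday is Dec 8 2021.
The following Monday is Dec 13 2021.
The following Wednesday is Dec 15 2021.
Next Monday: Dec 20 2021.
Next Wednesday: Dec 22 2021.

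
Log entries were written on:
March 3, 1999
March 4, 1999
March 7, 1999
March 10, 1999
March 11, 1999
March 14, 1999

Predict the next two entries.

March 17, 1999; March 18, 1999

The gap pattern 1, 3, 3, 1, 3 repeats every 3 events.
These are the Wednesdays, Thursdays and Sundays of each week.
The following Wednesday is March 17, 1999.
The following Thursday is March 18, 1999.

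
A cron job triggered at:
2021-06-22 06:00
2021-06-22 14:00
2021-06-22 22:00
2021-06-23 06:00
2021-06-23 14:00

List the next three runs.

The interval is a steady 8 hours (8, 8, 8, 8).
2021-06-23 14:00 + 8 h = 2021-06-23 22:00.
2021-06-23 22:00 + 8 h = 2021-06-24 06:00.
2021-06-24 06:00 + 8 h = 2021-06-24 14:00.

2021-06-23 22:00, 2021-06-24 06:00, 2021-06-24 14:00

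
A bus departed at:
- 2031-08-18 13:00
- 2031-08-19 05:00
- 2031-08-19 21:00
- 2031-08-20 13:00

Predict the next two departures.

2031-08-21 05:00, 2031-08-21 21:00

Spacing: 16, 16, 16 h — constant 16 h.
2031-08-20 13:00 + 16 h = 2031-08-21 05:00.
2031-08-21 05:00 + 16 h = 2031-08-21 21:00.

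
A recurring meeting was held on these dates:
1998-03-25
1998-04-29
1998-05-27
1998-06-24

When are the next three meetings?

1998-07-29, 1998-08-26, 1998-09-30

These are Wednesdays with 35, 28, 28-day gaps.
Each is the final Wednesday of its month — 1998-04-29 is past the 28th, so '4th Wednesday' doesn't fit.
Last Wednesday of July 1998: 1998-07-29.
Last Wednesday of August 1998: 1998-08-26.
September 1998 ends with Wednesday 1998-09-30.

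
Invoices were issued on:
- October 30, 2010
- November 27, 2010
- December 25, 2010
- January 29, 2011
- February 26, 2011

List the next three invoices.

March 26, 2011; April 30, 2011; May 28, 2011

All Saturdays; the gaps (28, 28, 35, 28) vary with month length.
This is the last Saturday of each month.
March 2011 ends with Saturday March 26, 2011.
Last Saturday of April 2011: April 30, 2011.
Last Saturday of May 2011: May 28, 2011.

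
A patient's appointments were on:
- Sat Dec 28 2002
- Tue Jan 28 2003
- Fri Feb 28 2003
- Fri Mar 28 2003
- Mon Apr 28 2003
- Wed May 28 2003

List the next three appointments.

Each date is the 28th; the gaps (31, 31, 28, 31, 30) track the month lengths.
The rule is the 28th of each month.
June 2003: Sat Jun 28 2003.
July 2003: Mon Jul 28 2003.
August 2003: Thu Aug 28 2003.

Sat Jun 28 2003, Mon Jul 28 2003, Thu Aug 28 2003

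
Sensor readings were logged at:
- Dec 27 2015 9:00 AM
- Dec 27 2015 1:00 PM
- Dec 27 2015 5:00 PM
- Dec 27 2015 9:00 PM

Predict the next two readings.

The interval is a steady 4 hours (4, 4, 4).
Dec 27 2015 9:00 PM + 4 h = Dec 28 2015 1:00 AM.
Dec 28 2015 1:00 AM + 4 h = Dec 28 2015 5:00 AM.

Dec 28 2015 1:00 AM, Dec 28 2015 5:00 AM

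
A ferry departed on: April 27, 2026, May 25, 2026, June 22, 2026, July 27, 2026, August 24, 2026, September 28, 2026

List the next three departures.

These are Mondays at 28- or 35-day spacing (28, 28, 35, 28, 35).
The pattern: 4th Monday of the month.
October 2026 — 4th Monday is October 26, 2026.
4th Monday of November 2026: November 23, 2026.
December 2026 — 4th Monday is December 28, 2026.

October 26, 2026; November 23, 2026; December 28, 2026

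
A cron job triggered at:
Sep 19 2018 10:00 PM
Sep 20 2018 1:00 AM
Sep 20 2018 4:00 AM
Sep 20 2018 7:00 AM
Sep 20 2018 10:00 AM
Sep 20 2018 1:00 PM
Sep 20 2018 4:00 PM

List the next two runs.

Sep 20 2018 7:00 PM, Sep 20 2018 10:00 PM

Gaps: 3, 3, 3, 3, 3, 3 hours — each event is 3 hours after the previous one.
Sep 20 2018 4:00 PM + 3 h = Sep 20 2018 7:00 PM.
Sep 20 2018 7:00 PM + 3 h = Sep 20 2018 10:00 PM.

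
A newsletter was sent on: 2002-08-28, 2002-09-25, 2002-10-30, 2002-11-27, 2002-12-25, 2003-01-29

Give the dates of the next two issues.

2003-02-26, 2003-03-26

All Wednesdays; the gaps (28, 35, 28, 28, 35) vary with month length.
This is the last Wednesday of each month.
February 2003 ends with Wednesday 2003-02-26.
Last Wednesday of March 2003: 2003-03-26.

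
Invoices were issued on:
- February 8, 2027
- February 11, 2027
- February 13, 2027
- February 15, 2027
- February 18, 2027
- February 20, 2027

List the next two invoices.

The gap pattern 3, 2, 2, 3, 2 repeats every 3 events.
These are the Mondays, Thursdays and Saturdays of each week.
The following Monday is February 22, 2027.
Next Thursday: February 25, 2027.

February 22, 2027; February 25, 2027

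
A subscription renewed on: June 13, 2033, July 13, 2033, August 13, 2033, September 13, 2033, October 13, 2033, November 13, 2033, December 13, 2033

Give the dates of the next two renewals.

Gaps: 30, 31, 31, 30, 31, 30 days — not constant. Every event is on the 13th of the month.
Pattern: the 13th of each month.
Next: January 2034 → January 13, 2034.
Next: February 2034 → February 13, 2034.

January 13, 2034; February 13, 2034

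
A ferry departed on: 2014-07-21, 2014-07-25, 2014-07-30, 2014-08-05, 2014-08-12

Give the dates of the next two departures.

The spacing grows by 1 each time: 4, 5, 6, 7 days.
Next gap: 8 days. 2014-08-12 + 8 days = 2014-08-20.
Next gap: 9 days. 2014-08-20 + 9 days = 2014-08-29.

2014-08-20, 2014-08-29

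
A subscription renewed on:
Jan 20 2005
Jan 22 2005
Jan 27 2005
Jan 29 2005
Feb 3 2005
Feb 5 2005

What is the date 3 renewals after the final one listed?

Gaps: 2, 5, 2, 5, 2 days — not constant, but cyclic with period 2.
The events fall on every Thursday and Saturday.
Next Thursday: Feb 10 2005.
Next Saturday: Feb 12 2005.
Next Thursday: Feb 17 2005.

Feb 17 2005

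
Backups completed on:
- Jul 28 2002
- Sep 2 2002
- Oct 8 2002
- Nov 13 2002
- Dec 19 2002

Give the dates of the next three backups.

Gaps between consecutive events: 36, 36, 36, 36 days — a constant 36-day interval.
Dec 19 2002 + 36 days = Jan 24 2003.
Jan 24 2003 + 36 days = Mar 1 2003.
Mar 1 2003 + 36 days = Apr 6 2003.

Jan 24 2003, Mar 1 2003, Apr 6 2003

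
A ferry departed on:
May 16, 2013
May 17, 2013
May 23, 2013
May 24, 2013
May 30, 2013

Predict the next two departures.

Every event lands on a Thursday or Friday (gaps cycle 1, 6, 1, 6).
So the schedule is: every Thursday and Friday.
The following Friday is May 31, 2013.
The following Thursday is June 6, 2013.

May 31, 2013; June 6, 2013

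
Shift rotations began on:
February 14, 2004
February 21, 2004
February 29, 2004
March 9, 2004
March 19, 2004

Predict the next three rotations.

The spacing grows by 1 each time: 7, 8, 9, 10 days.
Next gap: 11 days. March 19, 2004 + 11 days = March 30, 2004.
Next gap: 12 days. March 30, 2004 + 12 days = April 11, 2004.
Next gap: 13 days. April 11, 2004 + 13 days = April 24, 2004.

March 30, 2004; April 11, 2004; April 24, 2004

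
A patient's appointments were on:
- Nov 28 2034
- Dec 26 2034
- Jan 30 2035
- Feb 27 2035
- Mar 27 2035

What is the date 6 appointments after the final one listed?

Sep 25 2035

Every date is a Tuesday; gaps 28, 35, 28, 28 days.
Each is the last Tuesday of its month (at least one falls on the 29th or later, ruling out '4th Tuesday').
April 2035 ends with Tuesday Apr 24 2035.
Last Tuesday of May 2035: May 29 2035.
June 2035 ends with Tuesday Jun 26 2035.
July 2035 ends with Tuesday Jul 31 2035.
August 2035 ends with Tuesday Aug 28 2035.
Last Tuesday of September 2035: Sep 25 2035.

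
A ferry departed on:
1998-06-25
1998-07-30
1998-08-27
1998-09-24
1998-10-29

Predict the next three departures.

1998-11-26, 1998-12-31, 1999-01-28

These are Thursdays with 35, 28, 28, 35-day gaps.
Each is the final Thursday of its month — 1998-07-30 is past the 28th, so '4th Thursday' doesn't fit.
Last Thursday of November 1998: 1998-11-26.
December 1998 ends with Thursday 1998-12-31.
January 1999 ends with Thursday 1999-01-28.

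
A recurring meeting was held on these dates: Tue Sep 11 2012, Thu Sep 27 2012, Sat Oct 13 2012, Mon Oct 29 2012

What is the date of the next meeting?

Gaps between consecutive events: 16, 16, 16 days — a constant 16-day interval.
Mon Oct 29 2012 + 16 days = Wed Nov 14 2012.

Wed Nov 14 2012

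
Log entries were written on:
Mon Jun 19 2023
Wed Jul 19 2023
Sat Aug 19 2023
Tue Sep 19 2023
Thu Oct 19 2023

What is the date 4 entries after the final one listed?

Gaps: 30, 31, 31, 30 days — not constant. Every event is on the 19th of the month.
Pattern: the 19th of each month.
Next: November 2023 → Sun Nov 19 2023.
Next: December 2023 → Tue Dec 19 2023.
January 2024: Fri Jan 19 2024.
February 2024: Mon Feb 19 2024.

Mon Feb 19 2024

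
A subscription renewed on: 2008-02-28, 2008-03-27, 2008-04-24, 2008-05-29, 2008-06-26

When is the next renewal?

2008-07-31

All Thursdays; the gaps (28, 28, 35, 28) vary with month length.
This is the last Thursday of each month.
July 2008 ends with Thursday 2008-07-31.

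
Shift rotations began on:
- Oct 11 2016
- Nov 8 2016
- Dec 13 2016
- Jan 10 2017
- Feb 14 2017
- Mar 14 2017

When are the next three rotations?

Apr 11 2017, May 9 2017, Jun 13 2017

All dates are Tuesdays, 28, 35, 28, 35, 28 days apart.
Specifically, the 2nd Tuesday of each month.
2nd Tuesday of April 2017: Apr 11 2017.
May 2017 — 2nd Tuesday is May 9 2017.
June 2017 — 2nd Tuesday is Jun 13 2017.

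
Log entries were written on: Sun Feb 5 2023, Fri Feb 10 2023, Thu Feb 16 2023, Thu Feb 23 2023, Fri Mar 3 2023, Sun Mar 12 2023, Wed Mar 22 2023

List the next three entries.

Intervals are 5, 6, 7, 8, 9, 10 days — an arithmetic progression with common difference 1.
Next gap: 11 days. Wed Mar 22 2023 + 11 days = Sun Apr 2 2023.
Next gap: 12 days. Sun Apr 2 2023 + 12 days = Fri Apr 14 2023.
Next gap: 13 days. Fri Apr 14 2023 + 13 days = Thu Apr 27 2023.

Sun Apr 2 2023, Fri Apr 14 2023, Thu Apr 27 2023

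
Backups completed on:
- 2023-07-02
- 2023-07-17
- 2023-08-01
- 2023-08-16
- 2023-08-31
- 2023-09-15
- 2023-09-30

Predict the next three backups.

The spacing is 15, 15, 15, 15, 15, 15 days — always 15 days.
2023-09-30 + 15 days = 2023-10-15.
2023-10-15 + 15 days = 2023-10-30.
2023-10-30 + 15 days = 2023-11-14.

2023-10-15, 2023-10-30, 2023-11-14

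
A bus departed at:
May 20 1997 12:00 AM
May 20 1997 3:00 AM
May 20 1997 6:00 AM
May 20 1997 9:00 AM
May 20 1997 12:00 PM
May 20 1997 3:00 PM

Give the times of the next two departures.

Gaps: 3, 3, 3, 3, 3 hours — each event is 3 hours after the previous one.
May 20 1997 3:00 PM + 3 h = May 20 1997 6:00 PM.
May 20 1997 6:00 PM + 3 h = May 20 1997 9:00 PM.

May 20 1997 6:00 PM, May 20 1997 9:00 PM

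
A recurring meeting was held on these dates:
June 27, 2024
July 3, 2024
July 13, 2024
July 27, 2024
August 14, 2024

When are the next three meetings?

September 5, 2024; October 1, 2024; October 31, 2024

The spacing grows by 4 each time: 6, 10, 14, 18 days.
Next gap: 22 days. August 14, 2024 + 22 days = September 5, 2024.
Next gap: 26 days. September 5, 2024 + 26 days = October 1, 2024.
Next gap: 30 days. October 1, 2024 + 30 days = October 31, 2024.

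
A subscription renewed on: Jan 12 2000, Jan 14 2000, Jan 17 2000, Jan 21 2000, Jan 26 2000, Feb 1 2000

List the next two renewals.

Intervals are 2, 3, 4, 5, 6 days — an arithmetic progression with common difference 1.
Next gap: 7 days. Feb 1 2000 + 7 days = Feb 8 2000.
Next gap: 8 days. Feb 8 2000 + 8 days = Feb 16 2000.

Feb 8 2000, Feb 16 2000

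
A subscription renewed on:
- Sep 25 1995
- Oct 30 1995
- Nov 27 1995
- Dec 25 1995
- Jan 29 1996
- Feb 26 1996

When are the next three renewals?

These are Mondays with 35, 28, 28, 35, 28-day gaps.
Each is the final Monday of its month — Oct 30 1995 is past the 28th, so '4th Monday' doesn't fit.
Last Monday of March 1996: Mar 25 1996.
April 1996 ends with Monday Apr 29 1996.
May 1996 ends with Monday May 27 1996.

Mar 25 1996, Apr 29 1996, May 27 1996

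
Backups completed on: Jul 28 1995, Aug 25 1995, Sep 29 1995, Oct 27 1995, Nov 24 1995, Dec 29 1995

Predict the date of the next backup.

Jan 26 1996

These are Fridays with 28, 35, 28, 28, 35-day gaps.
Each is the final Friday of its month — Sep 29 1995 is past the 28th, so '4th Friday' doesn't fit.
Last Friday of January 1996: Jan 26 1996.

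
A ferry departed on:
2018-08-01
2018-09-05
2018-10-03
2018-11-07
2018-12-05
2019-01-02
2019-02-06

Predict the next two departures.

2019-03-06, 2019-04-03

Gaps: 35, 28, 35, 28, 28, 35 days — a mix of 28 and 35. Every date is a Wednesday.
Each is the 1st Wednesday of its month.
1st Wednesday of March 2019: 2019-03-06.
April 2019 — 1st Wednesday is 2019-04-03.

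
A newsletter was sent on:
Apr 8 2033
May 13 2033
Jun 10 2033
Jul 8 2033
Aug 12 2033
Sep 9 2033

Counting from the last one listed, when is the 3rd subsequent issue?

Gaps: 35, 28, 28, 35, 28 days — a mix of 28 and 35. Every date is a Friday.
Each is the 2nd Friday of its month.
2nd Friday of October 2033: Oct 14 2033.
2nd Friday of November 2033: Nov 11 2033.
2nd Friday of December 2033: Dec 9 2033.

Dec 9 2033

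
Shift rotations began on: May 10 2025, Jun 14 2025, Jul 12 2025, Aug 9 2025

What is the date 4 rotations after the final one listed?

Dec 13 2025

These are Saturdays at 28- or 35-day spacing (35, 28, 28).
The pattern: 2nd Saturday of the month.
September 2025 — 2nd Saturday is Sep 13 2025.
2nd Saturday of October 2025: Oct 11 2025.
November 2025 — 2nd Saturday is Nov 8 2025.
December 2025 — 2nd Saturday is Dec 13 2025.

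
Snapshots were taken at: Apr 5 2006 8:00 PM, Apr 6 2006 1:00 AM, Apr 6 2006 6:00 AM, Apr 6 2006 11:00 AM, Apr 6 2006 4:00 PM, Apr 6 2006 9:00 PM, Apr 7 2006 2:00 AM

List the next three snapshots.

Spacing: 5, 5, 5, 5, 5, 5 h — constant 5 h.
Apr 7 2006 2:00 AM + 5 h = Apr 7 2006 7:00 AM.
Apr 7 2006 7:00 AM + 5 h = Apr 7 2006 12:00 PM.
Apr 7 2006 12:00 PM + 5 h = Apr 7 2006 5:00 PM.

Apr 7 2006 7:00 AM, Apr 7 2006 12:00 PM, Apr 7 2006 5:00 PM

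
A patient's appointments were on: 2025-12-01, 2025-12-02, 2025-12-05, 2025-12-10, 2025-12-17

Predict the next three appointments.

2025-12-26, 2026-01-06, 2026-01-19

Gaps: 1, 3, 5, 7 days — each gap is 2 larger than the previous one.
Next gap: 9 days. 2025-12-17 + 9 days = 2025-12-26.
Next gap: 11 days. 2025-12-26 + 11 days = 2026-01-06.
Next gap: 13 days. 2026-01-06 + 13 days = 2026-01-19.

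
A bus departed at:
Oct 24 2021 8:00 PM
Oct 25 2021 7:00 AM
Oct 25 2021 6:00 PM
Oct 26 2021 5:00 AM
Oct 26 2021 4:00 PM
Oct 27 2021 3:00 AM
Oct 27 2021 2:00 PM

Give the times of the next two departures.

Gaps: 11, 11, 11, 11, 11, 11 hours — each event is 11 hours after the previous one.
Oct 27 2021 2:00 PM + 11 h = Oct 28 2021 1:00 AM.
Oct 28 2021 1:00 AM + 11 h = Oct 28 2021 12:00 PM.

Oct 28 2021 1:00 AM, Oct 28 2021 12:00 PM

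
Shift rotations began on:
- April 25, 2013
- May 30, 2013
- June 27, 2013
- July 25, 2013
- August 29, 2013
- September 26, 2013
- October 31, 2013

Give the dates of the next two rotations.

These are Thursdays with 35, 28, 28, 35, 28, 35-day gaps.
Each is the final Thursday of its month — May 30, 2013 is past the 28th, so '4th Thursday' doesn't fit.
Last Thursday of November 2013: November 28, 2013.
December 2013 ends with Thursday December 26, 2013.

November 28, 2013; December 26, 2013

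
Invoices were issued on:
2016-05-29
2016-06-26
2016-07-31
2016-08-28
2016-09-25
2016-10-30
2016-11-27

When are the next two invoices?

All Sundays; the gaps (28, 35, 28, 28, 35, 28) vary with month length.
This is the last Sunday of each month.
Last Sunday of December 2016: 2016-12-25.
Last Sunday of January 2017: 2017-01-29.

2016-12-25, 2017-01-29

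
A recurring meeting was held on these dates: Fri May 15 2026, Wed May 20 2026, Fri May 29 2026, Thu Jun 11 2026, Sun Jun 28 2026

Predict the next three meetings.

The spacing grows by 4 each time: 5, 9, 13, 17 days.
Next gap: 21 days. Sun Jun 28 2026 + 21 days = Sun Jul 19 2026.
Next gap: 25 days. Sun Jul 19 2026 + 25 days = Thu Aug 13 2026.
Next gap: 29 days. Thu Aug 13 2026 + 29 days = Fri Sep 11 2026.

Sun Jul 19 2026, Thu Aug 13 2026, Fri Sep 11 2026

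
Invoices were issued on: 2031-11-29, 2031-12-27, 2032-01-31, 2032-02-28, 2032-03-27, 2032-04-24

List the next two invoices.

These are Saturdays with 28, 35, 28, 28, 28-day gaps.
Each is the final Saturday of its month — 2031-11-29 is past the 28th, so '4th Saturday' doesn't fit.
May 2032 ends with Saturday 2032-05-29.
Last Saturday of June 2032: 2032-06-26.

2032-05-29, 2032-06-26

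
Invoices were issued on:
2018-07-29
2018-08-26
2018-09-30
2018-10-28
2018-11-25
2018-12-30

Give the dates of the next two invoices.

2019-01-27, 2019-02-24

Every date is a Sunday; gaps 28, 35, 28, 28, 35 days.
Each is the last Sunday of its month (at least one falls on the 29th or later, ruling out '4th Sunday').
January 2019 ends with Sunday 2019-01-27.
February 2019 ends with Sunday 2019-02-24.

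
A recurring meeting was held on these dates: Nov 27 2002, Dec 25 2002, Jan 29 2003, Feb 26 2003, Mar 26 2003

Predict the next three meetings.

Apr 30 2003, May 28 2003, Jun 25 2003

Every date is a Wednesday; gaps 28, 35, 28, 28 days.
Each is the last Wednesday of its month (at least one falls on the 29th or later, ruling out '4th Wednesday').
April 2003 ends with Wednesday Apr 30 2003.
May 2003 ends with Wednesday May 28 2003.
Last Wednesday of June 2003: Jun 25 2003.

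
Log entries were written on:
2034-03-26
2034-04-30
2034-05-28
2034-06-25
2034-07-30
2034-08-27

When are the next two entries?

These are Sundays with 35, 28, 28, 35, 28-day gaps.
Each is the final Sunday of its month — 2034-04-30 is past the 28th, so '4th Sunday' doesn't fit.
Last Sunday of September 2034: 2034-09-24.
October 2034 ends with Sunday 2034-10-29.

2034-09-24, 2034-10-29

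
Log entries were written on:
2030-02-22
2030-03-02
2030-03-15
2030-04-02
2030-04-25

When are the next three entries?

2030-05-23, 2030-06-25, 2030-08-02

Intervals are 8, 13, 18, 23 days — an arithmetic progression with common difference 5.
Next gap: 28 days. 2030-04-25 + 28 days = 2030-05-23.
Next gap: 33 days. 2030-05-23 + 33 days = 2030-06-25.
Next gap: 38 days. 2030-06-25 + 38 days = 2030-08-02.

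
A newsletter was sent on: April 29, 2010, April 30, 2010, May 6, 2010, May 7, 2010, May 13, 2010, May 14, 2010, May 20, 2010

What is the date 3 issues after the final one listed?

Gaps: 1, 6, 1, 6, 1, 6 days — not constant, but cyclic with period 2.
The events fall on every Thursday and Friday.
Next Friday: May 21, 2010.
Next Thursday: May 27, 2010.
Next Friday: May 28, 2010.

May 28, 2010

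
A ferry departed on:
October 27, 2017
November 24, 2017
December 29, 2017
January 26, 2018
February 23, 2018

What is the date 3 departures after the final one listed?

May 25, 2018

Every date is a Friday; gaps 28, 35, 28, 28 days.
Each is the last Friday of its month (at least one falls on the 29th or later, ruling out '4th Friday').
March 2018 ends with Friday March 30, 2018.
Last Friday of April 2018: April 27, 2018.
May 2018 ends with Friday May 25, 2018.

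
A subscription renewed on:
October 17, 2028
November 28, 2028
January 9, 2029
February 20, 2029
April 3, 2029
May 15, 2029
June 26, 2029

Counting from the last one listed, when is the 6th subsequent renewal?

March 5, 2030

Gaps between consecutive events: 42, 42, 42, 42, 42, 42 days — a constant 42-day interval.
June 26, 2029 + 42 days = August 7, 2029.
August 7, 2029 + 42 days = September 18, 2029.
September 18, 2029 + 42 days = October 30, 2029.
October 30, 2029 + 42 days = December 11, 2029.
December 11, 2029 + 42 days = January 22, 2030.
January 22, 2030 + 42 days = March 5, 2030.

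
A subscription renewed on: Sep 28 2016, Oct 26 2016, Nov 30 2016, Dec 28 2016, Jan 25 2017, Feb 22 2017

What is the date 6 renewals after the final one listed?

All Wednesdays; the gaps (28, 35, 28, 28, 28) vary with month length.
This is the last Wednesday of each month.
Last Wednesday of March 2017: Mar 29 2017.
April 2017 ends with Wednesday Apr 26 2017.
Last Wednesday of May 2017: May 31 2017.
Last Wednesday of June 2017: Jun 28 2017.
July 2017 ends with Wednesday Jul 26 2017.
Last Wednesday of August 2017: Aug 30 2017.

Aug 30 2017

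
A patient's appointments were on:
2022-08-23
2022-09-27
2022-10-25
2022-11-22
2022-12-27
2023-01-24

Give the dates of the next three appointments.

Gaps: 35, 28, 28, 35, 28 days — a mix of 28 and 35. Every date is a Tuesday.
Each is the 4th Tuesday of its month.
4th Tuesday of February 2023: 2023-02-28.
4th Tuesday of March 2023: 2023-03-28.
4th Tuesday of April 2023: 2023-04-25.

2023-02-28, 2023-03-28, 2023-04-25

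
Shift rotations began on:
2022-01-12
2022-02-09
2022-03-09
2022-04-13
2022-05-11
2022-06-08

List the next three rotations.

2022-07-13, 2022-08-10, 2022-09-14

All dates are Wednesdays, 28, 28, 35, 28, 28 days apart.
Specifically, the 2nd Wednesday of each month.
July 2022 — 2nd Wednesday is 2022-07-13.
August 2022 — 2nd Wednesday is 2022-08-10.
2nd Wednesday of September 2022: 2022-09-14.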